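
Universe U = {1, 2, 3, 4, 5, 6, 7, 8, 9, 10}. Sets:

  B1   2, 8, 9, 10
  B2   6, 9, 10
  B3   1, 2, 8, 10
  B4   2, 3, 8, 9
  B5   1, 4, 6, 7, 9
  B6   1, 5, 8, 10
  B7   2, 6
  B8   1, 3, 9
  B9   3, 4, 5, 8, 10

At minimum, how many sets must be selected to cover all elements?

3

B1, B5, B9 together cover {1, 2, 3, 4, 5, 6, 7, 8, 9, 10} — every element.
No 2 of the 9 sets cover everything (all 36 pairs fall short), so 3 is minimum.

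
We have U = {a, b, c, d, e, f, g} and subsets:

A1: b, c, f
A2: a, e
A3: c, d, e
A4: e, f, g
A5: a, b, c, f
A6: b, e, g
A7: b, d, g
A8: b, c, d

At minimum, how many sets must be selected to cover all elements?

3

A1, A2, A7 together cover {a, b, c, d, e, f, g} — every element.
No 2 of the 8 sets cover everything (all 28 pairs fall short), so 3 is minimum.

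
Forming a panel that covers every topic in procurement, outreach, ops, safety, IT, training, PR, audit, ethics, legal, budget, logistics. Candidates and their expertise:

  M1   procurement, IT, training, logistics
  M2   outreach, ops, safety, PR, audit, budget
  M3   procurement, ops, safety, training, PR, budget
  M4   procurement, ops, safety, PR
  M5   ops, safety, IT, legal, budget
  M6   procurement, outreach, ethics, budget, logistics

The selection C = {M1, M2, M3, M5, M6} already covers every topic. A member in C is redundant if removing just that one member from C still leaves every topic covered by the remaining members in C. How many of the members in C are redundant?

2

Drop M1: the rest still cover every topic — redundant.
Drop M2: audit uncovered — not redundant.
Drop M3: the rest still cover every topic — redundant.
Drop M5: legal uncovered — not redundant.
Drop M6: ethics uncovered — not redundant.
2 redundant: M1, M3.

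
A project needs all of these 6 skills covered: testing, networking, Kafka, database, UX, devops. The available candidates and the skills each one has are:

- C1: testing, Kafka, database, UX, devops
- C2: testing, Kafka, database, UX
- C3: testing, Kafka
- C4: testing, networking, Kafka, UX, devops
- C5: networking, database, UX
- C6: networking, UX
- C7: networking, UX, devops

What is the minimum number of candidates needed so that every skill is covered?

C1, C4 together cover {testing, networking, Kafka, database, UX, devops} — every skill.
No single candidate contains all 6 skills, so 2 is optimal.

2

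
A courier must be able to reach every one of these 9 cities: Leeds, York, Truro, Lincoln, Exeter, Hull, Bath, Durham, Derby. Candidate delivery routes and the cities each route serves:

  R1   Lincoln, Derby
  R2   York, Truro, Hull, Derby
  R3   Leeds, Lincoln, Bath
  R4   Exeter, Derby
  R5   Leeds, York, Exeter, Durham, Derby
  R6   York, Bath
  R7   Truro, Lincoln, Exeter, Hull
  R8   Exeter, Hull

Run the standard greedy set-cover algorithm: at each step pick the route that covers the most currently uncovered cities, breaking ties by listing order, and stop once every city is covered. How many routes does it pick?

3

Pick 1: R5 covers 5 new cities (Leeds, York, Exeter, Durham, Derby).
Pick 2: R7 covers 3 new cities (Truro, Lincoln, Hull).
Pick 3: R3 covers 1 new cities (Bath).
Greedy uses 3 routes.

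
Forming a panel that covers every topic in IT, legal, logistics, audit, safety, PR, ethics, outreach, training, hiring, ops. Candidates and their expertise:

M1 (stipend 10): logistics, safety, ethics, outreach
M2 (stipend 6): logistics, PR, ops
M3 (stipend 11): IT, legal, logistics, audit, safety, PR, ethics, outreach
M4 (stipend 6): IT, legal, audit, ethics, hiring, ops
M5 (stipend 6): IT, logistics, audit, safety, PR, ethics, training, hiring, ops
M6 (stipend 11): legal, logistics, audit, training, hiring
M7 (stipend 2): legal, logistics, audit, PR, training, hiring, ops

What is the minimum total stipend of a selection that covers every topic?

13

M3, M7 cover every topic at stipend 11 + 2 = 13.
Any cover uses at least 2 members; among all covering selections none totals below 13.
Greedy by coverage-per-stipend would pick M7, M5, M1 for 18 — worse than the optimum 13.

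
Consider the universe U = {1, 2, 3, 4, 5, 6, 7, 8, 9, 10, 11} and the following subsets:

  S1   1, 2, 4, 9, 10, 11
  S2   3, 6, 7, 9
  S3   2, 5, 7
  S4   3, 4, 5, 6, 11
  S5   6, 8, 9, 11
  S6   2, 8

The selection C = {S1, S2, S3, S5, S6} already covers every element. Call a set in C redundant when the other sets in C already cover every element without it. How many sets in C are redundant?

Drop S1: 1, 4, 10 uncovered — not redundant.
Drop S2: 3 uncovered — not redundant.
Drop S3: 5 uncovered — not redundant.
Drop S5: the rest still cover every element — redundant.
Drop S6: the rest still cover every element — redundant.
2 redundant: S5, S6.

2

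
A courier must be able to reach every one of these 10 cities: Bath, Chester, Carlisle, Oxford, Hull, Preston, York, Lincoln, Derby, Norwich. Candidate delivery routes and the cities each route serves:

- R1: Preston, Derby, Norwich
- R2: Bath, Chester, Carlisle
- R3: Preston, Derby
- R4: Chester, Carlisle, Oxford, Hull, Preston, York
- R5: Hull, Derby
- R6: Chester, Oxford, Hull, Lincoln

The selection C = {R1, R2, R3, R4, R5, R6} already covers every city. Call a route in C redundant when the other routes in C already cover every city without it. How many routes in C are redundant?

2

Drop R1: Norwich uncovered — not redundant.
Drop R2: Bath uncovered — not redundant.
Drop R3: the rest still cover every city — redundant.
Drop R4: York uncovered — not redundant.
Drop R5: the rest still cover every city — redundant.
Drop R6: Lincoln uncovered — not redundant.
2 redundant: R3, R5.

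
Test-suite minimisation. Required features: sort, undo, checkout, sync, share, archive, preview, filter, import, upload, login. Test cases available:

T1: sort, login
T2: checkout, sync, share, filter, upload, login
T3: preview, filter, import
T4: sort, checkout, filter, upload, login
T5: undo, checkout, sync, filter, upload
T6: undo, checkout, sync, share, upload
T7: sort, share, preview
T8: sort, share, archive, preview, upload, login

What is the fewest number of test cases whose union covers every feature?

T3, T5, T8 together cover {sort, undo, checkout, sync, share, archive, preview, filter, import, upload, login} — every feature.
No 2 of the 8 test cases cover everything (all 28 pairs fall short), so 3 is minimum.
Greedy (largest uncovered first) would take T2, T8, T3, T5 — 4 test cases — but 3 suffice.

3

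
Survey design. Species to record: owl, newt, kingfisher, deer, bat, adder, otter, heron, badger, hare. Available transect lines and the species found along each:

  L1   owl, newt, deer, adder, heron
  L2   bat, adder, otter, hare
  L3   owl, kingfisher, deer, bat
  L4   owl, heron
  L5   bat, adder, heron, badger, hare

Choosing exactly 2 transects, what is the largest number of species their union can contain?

8

Choosing L1, L2 covers {owl, newt, deer, bat, adder, otter, heron, hare} — 8 species.
No choice of 2 transects does better; here kingfisher, badger are left uncovered.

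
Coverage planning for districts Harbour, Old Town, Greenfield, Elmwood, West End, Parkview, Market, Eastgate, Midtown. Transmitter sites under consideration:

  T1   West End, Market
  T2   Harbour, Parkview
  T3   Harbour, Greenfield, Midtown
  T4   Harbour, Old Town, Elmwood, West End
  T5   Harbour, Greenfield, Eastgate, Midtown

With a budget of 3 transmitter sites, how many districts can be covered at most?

Choosing T1, T4, T5 covers {Harbour, Old Town, Greenfield, Elmwood, West End, Market, Eastgate, Midtown} — 8 districts.
No choice of 3 transmitter sites does better; here Parkview is left uncovered.

8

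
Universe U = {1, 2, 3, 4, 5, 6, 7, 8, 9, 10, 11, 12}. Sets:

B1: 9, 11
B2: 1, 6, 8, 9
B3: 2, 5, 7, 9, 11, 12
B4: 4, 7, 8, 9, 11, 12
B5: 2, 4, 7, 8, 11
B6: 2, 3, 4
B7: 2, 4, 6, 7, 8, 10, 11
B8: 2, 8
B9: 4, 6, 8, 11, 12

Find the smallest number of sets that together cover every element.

4

B2, B3, B6, B7 together cover {1, 2, 3, 4, 5, 6, 7, 8, 9, 10, 11, 12} — every element.
No 3 of the 9 sets cover everything (all 84 triples fall short), so 4 is minimum.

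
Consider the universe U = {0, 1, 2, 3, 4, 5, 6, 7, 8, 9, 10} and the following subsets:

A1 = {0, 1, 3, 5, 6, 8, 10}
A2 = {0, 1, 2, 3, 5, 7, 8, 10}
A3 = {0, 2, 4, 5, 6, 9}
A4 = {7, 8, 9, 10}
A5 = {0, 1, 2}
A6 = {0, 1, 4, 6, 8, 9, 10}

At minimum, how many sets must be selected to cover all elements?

A2, A3 together cover {0, 1, 2, 3, 4, 5, 6, 7, 8, 9, 10} — every element.
No single set contains all 11 elements, so 2 is optimal.

2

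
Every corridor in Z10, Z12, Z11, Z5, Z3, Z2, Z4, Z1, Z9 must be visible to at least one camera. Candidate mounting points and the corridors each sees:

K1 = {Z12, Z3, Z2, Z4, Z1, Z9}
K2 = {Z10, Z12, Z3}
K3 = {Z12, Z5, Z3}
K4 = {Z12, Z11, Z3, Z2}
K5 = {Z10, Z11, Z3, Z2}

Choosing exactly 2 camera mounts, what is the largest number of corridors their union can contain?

8

Choosing K1, K5 covers {Z10, Z12, Z11, Z3, Z2, Z4, Z1, Z9} — 8 corridors.
No choice of 2 camera mounts does better; here Z5 is left uncovered.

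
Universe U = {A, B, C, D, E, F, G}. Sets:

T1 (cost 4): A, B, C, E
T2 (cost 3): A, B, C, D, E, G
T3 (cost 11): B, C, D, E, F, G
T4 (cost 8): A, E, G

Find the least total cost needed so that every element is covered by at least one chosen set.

T2, T3 cover every element at cost 3 + 11 = 14.
Any cover uses at least 2 sets; among all covering selections none totals below 14.

14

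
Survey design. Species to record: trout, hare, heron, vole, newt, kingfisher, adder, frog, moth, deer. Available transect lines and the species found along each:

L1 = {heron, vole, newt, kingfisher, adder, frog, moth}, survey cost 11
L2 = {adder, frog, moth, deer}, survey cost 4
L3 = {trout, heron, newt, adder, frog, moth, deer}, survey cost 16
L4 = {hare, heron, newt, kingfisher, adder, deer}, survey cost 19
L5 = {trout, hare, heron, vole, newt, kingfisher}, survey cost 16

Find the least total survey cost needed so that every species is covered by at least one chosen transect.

L2, L5 cover every species at survey cost 4 + 16 = 20.
Any cover uses at least 2 transects; among all covering selections none totals below 20.

20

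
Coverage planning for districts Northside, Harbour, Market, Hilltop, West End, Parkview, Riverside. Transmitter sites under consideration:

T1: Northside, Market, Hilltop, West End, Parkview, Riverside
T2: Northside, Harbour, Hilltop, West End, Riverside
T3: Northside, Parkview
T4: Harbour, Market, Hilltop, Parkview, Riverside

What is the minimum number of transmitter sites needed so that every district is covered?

2

T1, T2 together cover {Northside, Harbour, Market, Hilltop, West End, Parkview, Riverside} — every district.
No single transmitter site contains all 7 districts, so 2 is optimal.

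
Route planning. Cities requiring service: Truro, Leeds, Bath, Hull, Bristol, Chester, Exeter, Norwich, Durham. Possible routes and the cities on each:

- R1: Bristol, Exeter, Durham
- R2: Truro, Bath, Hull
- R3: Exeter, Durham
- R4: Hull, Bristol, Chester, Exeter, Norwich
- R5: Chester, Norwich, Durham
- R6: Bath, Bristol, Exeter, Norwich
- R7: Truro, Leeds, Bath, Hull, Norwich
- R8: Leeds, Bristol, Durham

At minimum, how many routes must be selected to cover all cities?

R1, R4, R7 together cover {Truro, Leeds, Bath, Hull, Bristol, Chester, Exeter, Norwich, Durham} — every city.
No 2 of the 8 routes cover everything (all 28 pairs fall short), so 3 is minimum.

3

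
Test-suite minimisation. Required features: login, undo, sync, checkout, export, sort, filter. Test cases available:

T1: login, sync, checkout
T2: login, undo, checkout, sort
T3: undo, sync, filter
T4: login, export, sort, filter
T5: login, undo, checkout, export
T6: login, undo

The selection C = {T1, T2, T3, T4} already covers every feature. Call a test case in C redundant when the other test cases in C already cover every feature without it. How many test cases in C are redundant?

Drop T1: the rest still cover every feature — redundant.
Drop T2: the rest still cover every feature — redundant.
Drop T3: the rest still cover every feature — redundant.
Drop T4: export uncovered — not redundant.
3 redundant: T1, T2, T3.

3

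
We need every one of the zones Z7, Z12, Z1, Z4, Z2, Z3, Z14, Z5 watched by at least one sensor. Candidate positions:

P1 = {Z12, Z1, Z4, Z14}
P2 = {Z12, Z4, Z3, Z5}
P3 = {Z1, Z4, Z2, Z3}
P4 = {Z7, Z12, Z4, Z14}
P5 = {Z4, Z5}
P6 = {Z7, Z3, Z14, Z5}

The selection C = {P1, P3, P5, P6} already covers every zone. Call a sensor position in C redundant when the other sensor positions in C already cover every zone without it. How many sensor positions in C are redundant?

1

Drop P1: Z12 uncovered — not redundant.
Drop P3: Z2 uncovered — not redundant.
Drop P5: the rest still cover every zone — redundant.
Drop P6: Z7 uncovered — not redundant.
1 redundant: P5.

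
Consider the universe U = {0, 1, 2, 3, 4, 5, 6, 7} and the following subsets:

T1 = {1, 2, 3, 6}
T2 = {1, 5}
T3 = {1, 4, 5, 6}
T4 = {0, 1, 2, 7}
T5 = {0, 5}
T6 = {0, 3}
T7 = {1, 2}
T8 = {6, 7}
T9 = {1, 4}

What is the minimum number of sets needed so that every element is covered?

3

T1, T3, T4 together cover {0, 1, 2, 3, 4, 5, 6, 7} — every element.
No 2 of the 9 sets cover everything (all 36 pairs fall short), so 3 is minimum.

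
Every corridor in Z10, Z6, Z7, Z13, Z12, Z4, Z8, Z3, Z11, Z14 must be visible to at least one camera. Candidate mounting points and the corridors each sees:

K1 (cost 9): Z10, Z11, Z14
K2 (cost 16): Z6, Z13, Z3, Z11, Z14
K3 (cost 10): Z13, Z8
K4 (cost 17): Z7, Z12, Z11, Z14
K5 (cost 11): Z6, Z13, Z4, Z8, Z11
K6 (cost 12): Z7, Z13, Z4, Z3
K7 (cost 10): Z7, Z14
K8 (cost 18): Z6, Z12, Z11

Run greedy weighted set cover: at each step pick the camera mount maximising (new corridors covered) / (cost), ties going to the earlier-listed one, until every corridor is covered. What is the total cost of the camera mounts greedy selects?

49

Pick 1: K5 adds 5 new (Z6, Z13, Z4, Z8, Z11) at cost 11 (ratio 5/11).
Pick 2: K1 adds 2 new (Z10, Z14) at cost 9 (ratio 2/9).
Pick 3: K6 adds 2 new (Z7, Z3) at cost 12 (ratio 2/12).
Pick 4: K4 adds 1 new (Z12) at cost 17 (ratio 1/17).
Greedy total cost: 11 + 9 + 12 + 17 = 49.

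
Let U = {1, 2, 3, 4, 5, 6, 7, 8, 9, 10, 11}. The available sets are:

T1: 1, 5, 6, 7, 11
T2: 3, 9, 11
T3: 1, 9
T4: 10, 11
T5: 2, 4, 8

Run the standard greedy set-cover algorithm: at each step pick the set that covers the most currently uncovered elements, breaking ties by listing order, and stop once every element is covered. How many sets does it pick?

Pick 1: T1 covers 5 new elements (1, 5, 6, 7, 11).
Pick 2: T5 covers 3 new elements (2, 4, 8).
Pick 3: T2 covers 2 new elements (3, 9).
Pick 4: T4 covers 1 new elements (10).
Greedy uses 4 sets.

4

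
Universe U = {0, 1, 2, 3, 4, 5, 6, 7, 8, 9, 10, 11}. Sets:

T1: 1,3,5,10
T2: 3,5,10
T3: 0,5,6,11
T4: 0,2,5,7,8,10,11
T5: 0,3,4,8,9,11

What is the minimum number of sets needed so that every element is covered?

T1, T3, T4, T5 together cover {0, 1, 2, 3, 4, 5, 6, 7, 8, 9, 10, 11} — every element.
No 3 of the 5 sets cover everything (all 10 triples fall short), so 4 is minimum.

4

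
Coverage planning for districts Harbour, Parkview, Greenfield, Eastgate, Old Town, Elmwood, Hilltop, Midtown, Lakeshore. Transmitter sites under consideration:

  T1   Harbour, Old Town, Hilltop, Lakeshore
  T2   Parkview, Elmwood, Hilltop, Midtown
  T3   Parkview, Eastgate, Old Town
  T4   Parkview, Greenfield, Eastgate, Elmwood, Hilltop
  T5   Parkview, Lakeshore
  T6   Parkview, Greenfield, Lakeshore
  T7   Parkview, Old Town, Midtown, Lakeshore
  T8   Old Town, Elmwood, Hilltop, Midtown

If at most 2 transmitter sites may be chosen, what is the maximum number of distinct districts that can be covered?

Choosing T1, T4 covers {Harbour, Parkview, Greenfield, Eastgate, Old Town, Elmwood, Hilltop, Lakeshore} — 8 districts.
No choice of 2 transmitter sites does better; here Midtown is left uncovered.

8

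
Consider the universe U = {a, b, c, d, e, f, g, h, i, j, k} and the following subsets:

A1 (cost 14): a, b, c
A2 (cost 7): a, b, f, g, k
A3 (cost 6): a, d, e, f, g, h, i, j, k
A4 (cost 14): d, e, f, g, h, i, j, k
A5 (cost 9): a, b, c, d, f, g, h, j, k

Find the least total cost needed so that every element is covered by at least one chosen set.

15

A3, A5 cover every element at cost 6 + 9 = 15.
Any cover uses at least 2 sets; among all covering selections none totals below 15.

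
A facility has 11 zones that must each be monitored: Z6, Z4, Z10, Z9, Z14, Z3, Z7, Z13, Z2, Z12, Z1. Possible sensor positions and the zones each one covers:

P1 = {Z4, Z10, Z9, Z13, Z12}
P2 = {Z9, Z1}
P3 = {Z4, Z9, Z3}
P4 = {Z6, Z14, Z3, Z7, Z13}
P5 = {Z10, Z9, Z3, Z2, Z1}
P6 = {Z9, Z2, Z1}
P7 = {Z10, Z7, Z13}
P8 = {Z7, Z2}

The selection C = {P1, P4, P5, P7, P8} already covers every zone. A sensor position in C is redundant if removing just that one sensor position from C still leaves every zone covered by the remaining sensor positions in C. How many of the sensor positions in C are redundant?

2

Drop P1: Z4, Z12 uncovered — not redundant.
Drop P4: Z6, Z14 uncovered — not redundant.
Drop P5: Z1 uncovered — not redundant.
Drop P7: the rest still cover every zone — redundant.
Drop P8: the rest still cover every zone — redundant.
2 redundant: P7, P8.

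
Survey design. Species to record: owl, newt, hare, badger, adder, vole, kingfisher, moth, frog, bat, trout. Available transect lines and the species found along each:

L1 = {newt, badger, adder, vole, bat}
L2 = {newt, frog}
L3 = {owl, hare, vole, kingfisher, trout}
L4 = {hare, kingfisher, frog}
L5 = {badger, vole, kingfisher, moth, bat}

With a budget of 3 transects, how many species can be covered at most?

Choosing L1, L2, L3 covers {owl, newt, hare, badger, adder, vole, kingfisher, frog, bat, trout} — 10 species.
No choice of 3 transects does better; here moth is left uncovered.

10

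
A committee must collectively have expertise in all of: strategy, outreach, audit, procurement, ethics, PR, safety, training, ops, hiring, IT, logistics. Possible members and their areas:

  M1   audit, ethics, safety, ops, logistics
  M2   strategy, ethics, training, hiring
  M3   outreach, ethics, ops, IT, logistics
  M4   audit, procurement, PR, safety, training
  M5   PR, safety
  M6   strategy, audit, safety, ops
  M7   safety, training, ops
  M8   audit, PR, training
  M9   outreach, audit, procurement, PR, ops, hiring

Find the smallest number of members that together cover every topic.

M2, M3, M4 together cover {strategy, outreach, audit, procurement, ethics, PR, safety, training, ops, hiring, IT, logistics} — every topic.
No 2 of the 9 members cover everything (all 36 pairs fall short), so 3 is minimum.
Greedy (largest uncovered first) would take M9, M1, M2, M3 — 4 members — but 3 suffice.

3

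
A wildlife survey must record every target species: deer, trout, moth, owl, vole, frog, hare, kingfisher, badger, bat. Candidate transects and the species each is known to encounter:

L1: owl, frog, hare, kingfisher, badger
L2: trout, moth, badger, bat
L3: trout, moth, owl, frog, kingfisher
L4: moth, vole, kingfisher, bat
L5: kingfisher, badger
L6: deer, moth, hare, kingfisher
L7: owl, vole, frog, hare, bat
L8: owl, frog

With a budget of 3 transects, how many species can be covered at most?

10

Choosing L2, L6, L7 covers {deer, trout, moth, owl, vole, frog, hare, kingfisher, badger, bat} — 10 species.
That is all 10 species.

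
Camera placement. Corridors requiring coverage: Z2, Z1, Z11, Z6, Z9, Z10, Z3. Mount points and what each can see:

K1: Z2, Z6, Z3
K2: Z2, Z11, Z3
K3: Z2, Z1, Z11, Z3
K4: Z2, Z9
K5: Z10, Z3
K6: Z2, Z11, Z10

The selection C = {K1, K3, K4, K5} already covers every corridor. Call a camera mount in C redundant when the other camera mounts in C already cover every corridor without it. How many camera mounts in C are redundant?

0

Drop K1: Z6 uncovered — not redundant.
Drop K3: Z1, Z11 uncovered — not redundant.
Drop K4: Z9 uncovered — not redundant.
Drop K5: Z10 uncovered — not redundant.
None of the camera mounts in C is redundant.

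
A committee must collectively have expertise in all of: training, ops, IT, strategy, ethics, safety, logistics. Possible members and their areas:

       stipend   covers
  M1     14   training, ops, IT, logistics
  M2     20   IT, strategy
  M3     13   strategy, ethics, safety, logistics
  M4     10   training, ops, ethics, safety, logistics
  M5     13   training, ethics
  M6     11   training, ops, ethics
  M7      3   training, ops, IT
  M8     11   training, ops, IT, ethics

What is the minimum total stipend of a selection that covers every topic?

M3, M7 cover every topic at stipend 13 + 3 = 16.
Any cover uses at least 2 members; among all covering selections none totals below 16.

16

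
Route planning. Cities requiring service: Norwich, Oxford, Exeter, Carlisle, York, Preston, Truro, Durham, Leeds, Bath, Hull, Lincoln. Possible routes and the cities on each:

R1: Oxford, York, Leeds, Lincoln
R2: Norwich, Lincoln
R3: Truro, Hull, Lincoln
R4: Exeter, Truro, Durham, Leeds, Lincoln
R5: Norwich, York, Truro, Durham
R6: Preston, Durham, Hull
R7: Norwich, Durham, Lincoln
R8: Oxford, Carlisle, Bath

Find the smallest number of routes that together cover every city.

4

R4, R5, R6, R8 together cover {Norwich, Oxford, Exeter, Carlisle, York, Preston, Truro, Durham, Leeds, Bath, Hull, Lincoln} — every city.
No 3 of the 8 routes cover everything (all 56 triples fall short), so 4 is minimum.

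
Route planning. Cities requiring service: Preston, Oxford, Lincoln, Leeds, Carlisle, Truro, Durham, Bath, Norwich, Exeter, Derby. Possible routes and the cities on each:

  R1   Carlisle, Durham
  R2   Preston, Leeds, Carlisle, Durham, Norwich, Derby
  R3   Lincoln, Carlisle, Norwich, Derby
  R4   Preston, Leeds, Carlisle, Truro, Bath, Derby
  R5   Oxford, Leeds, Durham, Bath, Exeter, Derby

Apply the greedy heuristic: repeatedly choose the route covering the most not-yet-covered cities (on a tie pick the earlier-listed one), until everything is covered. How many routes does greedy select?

4

Pick 1: R2 covers 6 new cities (Preston, Leeds, Carlisle, Durham, Norwich, Derby).
Pick 2: R5 covers 3 new cities (Oxford, Bath, Exeter).
Pick 3: R3 covers 1 new cities (Lincoln).
Pick 4: R4 covers 1 new cities (Truro).
Greedy uses 4 routes. (The true minimum is 3.)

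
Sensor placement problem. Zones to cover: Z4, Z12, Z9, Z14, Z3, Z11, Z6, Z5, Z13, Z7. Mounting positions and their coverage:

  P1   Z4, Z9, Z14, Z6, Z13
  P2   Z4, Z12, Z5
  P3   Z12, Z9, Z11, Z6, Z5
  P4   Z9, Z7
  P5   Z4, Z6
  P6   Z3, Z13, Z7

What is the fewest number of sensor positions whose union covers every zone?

P1, P3, P6 together cover {Z4, Z12, Z9, Z14, Z3, Z11, Z6, Z5, Z13, Z7} — every zone.
No 2 of the 6 sensor positions cover everything (all 15 pairs fall short), so 3 is minimum.

3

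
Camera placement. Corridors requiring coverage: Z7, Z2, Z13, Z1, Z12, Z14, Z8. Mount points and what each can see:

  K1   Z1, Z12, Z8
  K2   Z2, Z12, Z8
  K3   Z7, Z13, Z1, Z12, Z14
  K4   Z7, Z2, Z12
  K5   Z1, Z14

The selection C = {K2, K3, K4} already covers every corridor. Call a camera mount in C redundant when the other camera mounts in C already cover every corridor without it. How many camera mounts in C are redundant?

Drop K2: Z8 uncovered — not redundant.
Drop K3: Z13, Z1, Z14 uncovered — not redundant.
Drop K4: the rest still cover every corridor — redundant.
1 redundant: K4.

1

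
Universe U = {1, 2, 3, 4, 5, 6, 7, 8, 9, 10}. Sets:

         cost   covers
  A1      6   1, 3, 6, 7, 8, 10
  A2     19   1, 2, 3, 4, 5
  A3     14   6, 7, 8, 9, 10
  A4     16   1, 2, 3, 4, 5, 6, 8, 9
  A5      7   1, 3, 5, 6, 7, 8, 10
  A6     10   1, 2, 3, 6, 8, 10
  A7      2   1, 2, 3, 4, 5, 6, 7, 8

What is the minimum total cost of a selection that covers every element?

A3, A7 cover every element at cost 14 + 2 = 16.
Any cover uses at least 2 sets; among all covering selections none totals below 16.
Greedy by coverage-per-cost would pick A7, A1, A3 for 22 — worse than the optimum 16.

16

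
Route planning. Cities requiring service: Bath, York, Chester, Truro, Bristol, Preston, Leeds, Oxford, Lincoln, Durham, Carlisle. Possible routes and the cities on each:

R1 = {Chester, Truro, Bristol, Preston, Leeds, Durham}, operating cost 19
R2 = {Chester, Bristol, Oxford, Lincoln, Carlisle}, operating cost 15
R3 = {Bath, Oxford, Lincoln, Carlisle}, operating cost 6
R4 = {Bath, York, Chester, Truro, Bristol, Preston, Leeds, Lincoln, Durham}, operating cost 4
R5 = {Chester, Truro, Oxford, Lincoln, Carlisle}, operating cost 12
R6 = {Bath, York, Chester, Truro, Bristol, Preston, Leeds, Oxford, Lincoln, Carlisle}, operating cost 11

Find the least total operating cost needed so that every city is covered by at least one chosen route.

10

R3, R4 cover every city at operating cost 6 + 4 = 10.
Any cover uses at least 2 routes; among all covering selections none totals below 10.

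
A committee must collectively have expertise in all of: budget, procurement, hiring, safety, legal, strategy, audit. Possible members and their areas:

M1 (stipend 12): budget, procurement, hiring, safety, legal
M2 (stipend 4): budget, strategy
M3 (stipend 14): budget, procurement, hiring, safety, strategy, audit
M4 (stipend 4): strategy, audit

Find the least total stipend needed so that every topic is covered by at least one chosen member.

M1, M4 cover every topic at stipend 12 + 4 = 16.
Any cover uses at least 2 members; among all covering selections none totals below 16.
Greedy by coverage-per-stipend would pick M2, M1, M4 for 20 — worse than the optimum 16.

16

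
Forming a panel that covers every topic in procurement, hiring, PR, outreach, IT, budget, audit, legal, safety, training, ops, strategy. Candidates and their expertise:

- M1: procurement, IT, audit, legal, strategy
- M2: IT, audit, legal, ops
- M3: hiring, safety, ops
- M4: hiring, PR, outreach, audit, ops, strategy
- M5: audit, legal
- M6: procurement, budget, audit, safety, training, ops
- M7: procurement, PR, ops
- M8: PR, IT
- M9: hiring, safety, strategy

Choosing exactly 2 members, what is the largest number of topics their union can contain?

Choosing M4, M6 covers {procurement, hiring, PR, outreach, budget, audit, safety, training, ops, strategy} — 10 topics.
No choice of 2 members does better; here IT, legal are left uncovered.

10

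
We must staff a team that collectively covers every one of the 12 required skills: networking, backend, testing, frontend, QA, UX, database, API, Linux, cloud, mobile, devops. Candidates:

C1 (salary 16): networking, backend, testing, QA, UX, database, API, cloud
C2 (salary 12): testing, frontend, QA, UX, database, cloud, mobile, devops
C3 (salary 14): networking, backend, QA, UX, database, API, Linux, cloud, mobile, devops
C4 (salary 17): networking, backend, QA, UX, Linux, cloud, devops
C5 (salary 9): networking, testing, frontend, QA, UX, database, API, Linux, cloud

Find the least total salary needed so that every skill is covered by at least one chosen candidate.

23

C3, C5 cover every skill at salary 14 + 9 = 23.
Any cover uses at least 2 candidates; among all covering selections none totals below 23.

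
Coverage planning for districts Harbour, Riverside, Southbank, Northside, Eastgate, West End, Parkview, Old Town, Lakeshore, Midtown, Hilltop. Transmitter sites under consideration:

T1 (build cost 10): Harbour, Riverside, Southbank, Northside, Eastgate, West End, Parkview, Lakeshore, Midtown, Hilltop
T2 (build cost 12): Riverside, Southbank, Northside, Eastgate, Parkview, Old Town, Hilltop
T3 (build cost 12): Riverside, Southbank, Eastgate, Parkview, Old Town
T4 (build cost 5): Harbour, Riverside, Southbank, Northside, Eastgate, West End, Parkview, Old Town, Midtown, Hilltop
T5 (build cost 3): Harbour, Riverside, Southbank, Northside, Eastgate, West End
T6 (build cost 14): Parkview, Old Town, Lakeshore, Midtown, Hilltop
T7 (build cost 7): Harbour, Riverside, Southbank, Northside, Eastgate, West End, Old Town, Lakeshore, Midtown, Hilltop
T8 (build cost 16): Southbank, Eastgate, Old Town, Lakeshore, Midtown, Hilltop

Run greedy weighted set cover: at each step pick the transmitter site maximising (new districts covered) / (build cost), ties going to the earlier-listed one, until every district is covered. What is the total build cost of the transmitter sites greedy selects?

12

Pick 1: T4 adds 10 new (Harbour, Riverside, Southbank, Northside, Eastgate, West End, Parkview, Old Town, Midtown, Hilltop) at build cost 5 (ratio 10/5).
Pick 2: T7 adds 1 new (Lakeshore) at build cost 7 (ratio 1/7).
Greedy total build cost: 5 + 7 = 12.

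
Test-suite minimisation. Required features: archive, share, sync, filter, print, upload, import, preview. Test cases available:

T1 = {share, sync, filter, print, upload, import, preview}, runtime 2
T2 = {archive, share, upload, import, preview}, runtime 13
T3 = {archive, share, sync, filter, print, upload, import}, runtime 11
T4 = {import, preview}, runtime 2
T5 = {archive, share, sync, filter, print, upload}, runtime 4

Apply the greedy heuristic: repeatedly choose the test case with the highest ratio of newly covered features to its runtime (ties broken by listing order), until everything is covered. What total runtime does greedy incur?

Pick 1: T1 adds 7 new (share, sync, filter, print, upload, import, preview) at runtime 2 (ratio 7/2).
Pick 2: T5 adds 1 new (archive) at runtime 4 (ratio 1/4).
Greedy total runtime: 2 + 4 = 6.

6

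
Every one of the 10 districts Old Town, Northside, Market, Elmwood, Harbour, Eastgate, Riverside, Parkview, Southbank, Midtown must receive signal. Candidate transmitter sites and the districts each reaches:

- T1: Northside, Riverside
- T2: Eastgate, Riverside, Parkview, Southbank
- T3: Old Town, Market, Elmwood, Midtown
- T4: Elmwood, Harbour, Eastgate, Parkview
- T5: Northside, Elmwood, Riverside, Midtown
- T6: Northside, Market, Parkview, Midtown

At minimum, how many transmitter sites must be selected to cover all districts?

4

T1, T2, T3, T4 together cover {Old Town, Northside, Market, Elmwood, Harbour, Eastgate, Riverside, Parkview, Southbank, Midtown} — every district.
No 3 of the 6 transmitter sites cover everything (all 20 triples fall short), so 4 is minimum.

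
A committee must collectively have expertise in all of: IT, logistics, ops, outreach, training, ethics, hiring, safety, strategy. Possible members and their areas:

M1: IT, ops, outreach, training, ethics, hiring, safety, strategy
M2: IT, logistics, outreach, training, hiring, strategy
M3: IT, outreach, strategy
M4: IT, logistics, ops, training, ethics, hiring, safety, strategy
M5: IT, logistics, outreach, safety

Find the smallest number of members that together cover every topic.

2

M1, M2 together cover {IT, logistics, ops, outreach, training, ethics, hiring, safety, strategy} — every topic.
No single member contains all 9 topics, so 2 is optimal.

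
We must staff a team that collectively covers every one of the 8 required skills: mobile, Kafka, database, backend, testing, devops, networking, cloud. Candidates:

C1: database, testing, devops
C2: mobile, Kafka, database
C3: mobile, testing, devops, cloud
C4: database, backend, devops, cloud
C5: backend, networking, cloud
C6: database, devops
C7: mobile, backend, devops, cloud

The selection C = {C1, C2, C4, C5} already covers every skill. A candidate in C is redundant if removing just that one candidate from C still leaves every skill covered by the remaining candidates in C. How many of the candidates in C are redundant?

1

Drop C1: testing uncovered — not redundant.
Drop C2: mobile, Kafka uncovered — not redundant.
Drop C4: the rest still cover every skill — redundant.
Drop C5: networking uncovered — not redundant.
1 redundant: C4.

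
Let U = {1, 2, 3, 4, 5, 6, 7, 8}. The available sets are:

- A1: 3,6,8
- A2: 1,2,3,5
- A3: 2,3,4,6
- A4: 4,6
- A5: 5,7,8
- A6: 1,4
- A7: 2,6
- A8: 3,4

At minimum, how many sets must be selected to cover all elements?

A2, A3, A5 together cover {1, 2, 3, 4, 5, 6, 7, 8} — every element.
No 2 of the 8 sets cover everything (all 28 pairs fall short), so 3 is minimum.
Greedy (largest uncovered first) would take A2, A1, A3, A5 — 4 sets — but 3 suffice.

3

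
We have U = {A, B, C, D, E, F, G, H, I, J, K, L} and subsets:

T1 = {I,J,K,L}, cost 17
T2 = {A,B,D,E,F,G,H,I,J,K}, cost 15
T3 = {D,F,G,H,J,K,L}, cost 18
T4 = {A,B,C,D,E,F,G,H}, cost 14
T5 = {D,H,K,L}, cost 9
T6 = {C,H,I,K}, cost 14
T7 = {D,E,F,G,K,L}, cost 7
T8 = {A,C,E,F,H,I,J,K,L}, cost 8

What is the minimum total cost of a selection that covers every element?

T4, T8 cover every element at cost 14 + 8 = 22.
Any cover uses at least 2 sets; among all covering selections none totals below 22.
Greedy by coverage-per-cost would pick T8, T7, T4 for 29 — worse than the optimum 22.

22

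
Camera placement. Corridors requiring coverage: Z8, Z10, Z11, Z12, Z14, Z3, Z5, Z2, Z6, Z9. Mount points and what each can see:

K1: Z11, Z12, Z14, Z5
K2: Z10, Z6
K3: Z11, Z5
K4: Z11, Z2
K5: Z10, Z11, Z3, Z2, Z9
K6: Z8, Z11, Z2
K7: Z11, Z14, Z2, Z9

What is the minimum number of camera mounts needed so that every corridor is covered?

4

K1, K2, K5, K6 together cover {Z8, Z10, Z11, Z12, Z14, Z3, Z5, Z2, Z6, Z9} — every corridor.
No 3 of the 7 camera mounts cover everything (all 35 triples fall short), so 4 is minimum.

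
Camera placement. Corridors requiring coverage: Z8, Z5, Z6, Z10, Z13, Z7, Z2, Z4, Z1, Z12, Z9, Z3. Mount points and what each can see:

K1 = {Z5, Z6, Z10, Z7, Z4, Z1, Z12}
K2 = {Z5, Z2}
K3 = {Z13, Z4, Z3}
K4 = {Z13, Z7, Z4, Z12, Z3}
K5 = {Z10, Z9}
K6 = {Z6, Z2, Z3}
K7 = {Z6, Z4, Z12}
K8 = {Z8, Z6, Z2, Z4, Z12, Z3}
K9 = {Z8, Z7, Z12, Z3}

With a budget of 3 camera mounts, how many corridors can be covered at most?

Choosing K1, K3, K8 covers {Z8, Z5, Z6, Z10, Z13, Z7, Z2, Z4, Z1, Z12, Z3} — 11 corridors.
No choice of 3 camera mounts does better; here Z9 is left uncovered.

11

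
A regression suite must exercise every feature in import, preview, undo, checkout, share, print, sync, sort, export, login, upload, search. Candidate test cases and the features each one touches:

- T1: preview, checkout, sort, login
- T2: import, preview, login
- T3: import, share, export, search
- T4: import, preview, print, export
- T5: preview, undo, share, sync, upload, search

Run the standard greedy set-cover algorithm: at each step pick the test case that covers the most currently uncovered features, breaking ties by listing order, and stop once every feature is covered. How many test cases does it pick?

Pick 1: T5 covers 6 new features (preview, undo, share, sync, upload, search).
Pick 2: T1 covers 3 new features (checkout, sort, login).
Pick 3: T4 covers 3 new features (import, print, export).
Greedy uses 3 test cases.

3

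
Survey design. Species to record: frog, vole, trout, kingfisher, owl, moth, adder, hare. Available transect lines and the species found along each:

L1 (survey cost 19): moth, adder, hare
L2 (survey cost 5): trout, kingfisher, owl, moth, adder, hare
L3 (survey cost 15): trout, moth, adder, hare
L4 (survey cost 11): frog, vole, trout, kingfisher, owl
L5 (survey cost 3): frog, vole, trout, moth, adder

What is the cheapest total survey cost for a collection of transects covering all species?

L2, L5 cover every species at survey cost 5 + 3 = 8.
Any cover uses at least 2 transects; among all covering selections none totals below 8.

8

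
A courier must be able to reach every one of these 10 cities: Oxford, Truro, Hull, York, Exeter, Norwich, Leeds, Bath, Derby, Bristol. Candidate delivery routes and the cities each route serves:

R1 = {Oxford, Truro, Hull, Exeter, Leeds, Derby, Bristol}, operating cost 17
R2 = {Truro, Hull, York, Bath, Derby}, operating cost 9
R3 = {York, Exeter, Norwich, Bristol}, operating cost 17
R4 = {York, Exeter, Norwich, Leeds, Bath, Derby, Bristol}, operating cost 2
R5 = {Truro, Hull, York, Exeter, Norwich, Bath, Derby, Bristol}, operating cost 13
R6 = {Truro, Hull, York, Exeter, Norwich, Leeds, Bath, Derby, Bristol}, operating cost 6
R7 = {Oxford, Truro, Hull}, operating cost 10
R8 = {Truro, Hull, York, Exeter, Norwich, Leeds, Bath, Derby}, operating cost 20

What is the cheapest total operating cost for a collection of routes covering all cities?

12

R4, R7 cover every city at operating cost 2 + 10 = 12.
Any cover uses at least 2 routes; among all covering selections none totals below 12.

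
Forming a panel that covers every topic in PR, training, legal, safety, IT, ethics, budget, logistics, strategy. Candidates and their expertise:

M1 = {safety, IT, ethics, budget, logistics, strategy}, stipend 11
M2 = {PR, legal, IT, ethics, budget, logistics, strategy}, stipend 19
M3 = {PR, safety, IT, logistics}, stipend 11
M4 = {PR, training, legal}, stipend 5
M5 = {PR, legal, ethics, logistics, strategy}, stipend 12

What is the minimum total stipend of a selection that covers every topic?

16

M1, M4 cover every topic at stipend 11 + 5 = 16.
Any cover uses at least 2 members; among all covering selections none totals below 16.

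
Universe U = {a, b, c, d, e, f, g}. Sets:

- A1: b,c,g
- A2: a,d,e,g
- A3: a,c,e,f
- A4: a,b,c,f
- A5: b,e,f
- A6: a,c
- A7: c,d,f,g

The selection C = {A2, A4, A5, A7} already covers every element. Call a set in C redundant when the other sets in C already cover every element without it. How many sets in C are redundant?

Drop A2: the rest still cover every element — redundant.
Drop A4: the rest still cover every element — redundant.
Drop A5: the rest still cover every element — redundant.
Drop A7: the rest still cover every element — redundant.
4 redundant: A2, A4, A5, A7.

4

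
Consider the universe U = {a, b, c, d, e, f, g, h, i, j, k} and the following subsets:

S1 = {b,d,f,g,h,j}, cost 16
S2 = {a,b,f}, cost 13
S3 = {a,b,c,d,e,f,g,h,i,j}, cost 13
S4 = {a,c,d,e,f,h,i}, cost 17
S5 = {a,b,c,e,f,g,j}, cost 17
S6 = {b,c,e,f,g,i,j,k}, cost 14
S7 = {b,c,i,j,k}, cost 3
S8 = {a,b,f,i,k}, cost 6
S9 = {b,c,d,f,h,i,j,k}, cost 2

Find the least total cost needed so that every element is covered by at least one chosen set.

15

S3, S9 cover every element at cost 13 + 2 = 15.
Any cover uses at least 2 sets; among all covering selections none totals below 15.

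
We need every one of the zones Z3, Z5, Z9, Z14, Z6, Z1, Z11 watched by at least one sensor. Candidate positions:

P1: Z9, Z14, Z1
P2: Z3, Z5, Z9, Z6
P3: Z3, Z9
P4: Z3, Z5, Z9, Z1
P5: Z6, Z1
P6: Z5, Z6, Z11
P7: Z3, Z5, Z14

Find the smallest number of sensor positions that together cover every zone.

3

P1, P2, P6 together cover {Z3, Z5, Z9, Z14, Z6, Z1, Z11} — every zone.
No 2 of the 7 sensor positions cover everything (all 21 pairs fall short), so 3 is minimum.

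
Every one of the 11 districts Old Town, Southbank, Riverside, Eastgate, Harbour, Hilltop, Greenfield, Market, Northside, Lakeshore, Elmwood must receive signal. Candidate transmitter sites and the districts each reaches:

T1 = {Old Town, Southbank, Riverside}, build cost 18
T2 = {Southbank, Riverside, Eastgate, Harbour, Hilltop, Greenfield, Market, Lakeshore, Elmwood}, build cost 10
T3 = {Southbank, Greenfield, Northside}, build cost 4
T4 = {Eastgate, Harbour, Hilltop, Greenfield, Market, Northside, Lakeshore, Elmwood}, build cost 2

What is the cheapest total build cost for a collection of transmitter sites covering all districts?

T1, T4 cover every district at build cost 18 + 2 = 20.
Any cover uses at least 2 transmitter sites; among all covering selections none totals below 20.
Greedy by coverage-per-build cost would pick T4, T3, T1 for 24 — worse than the optimum 20.

20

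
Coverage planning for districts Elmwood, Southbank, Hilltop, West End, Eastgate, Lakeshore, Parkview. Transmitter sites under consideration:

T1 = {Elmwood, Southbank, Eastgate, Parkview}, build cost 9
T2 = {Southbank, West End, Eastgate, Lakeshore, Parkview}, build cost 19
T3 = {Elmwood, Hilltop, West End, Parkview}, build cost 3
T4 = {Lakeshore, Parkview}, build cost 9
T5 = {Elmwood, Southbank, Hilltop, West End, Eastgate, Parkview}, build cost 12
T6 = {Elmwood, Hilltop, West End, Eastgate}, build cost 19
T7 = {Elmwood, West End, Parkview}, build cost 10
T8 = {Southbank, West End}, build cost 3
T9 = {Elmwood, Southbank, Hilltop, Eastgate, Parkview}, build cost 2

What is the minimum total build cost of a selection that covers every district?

14

T3, T4, T9 cover every district at build cost 3 + 9 + 2 = 14.
Any cover uses at least 2 transmitter sites; among all covering selections none totals below 14.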